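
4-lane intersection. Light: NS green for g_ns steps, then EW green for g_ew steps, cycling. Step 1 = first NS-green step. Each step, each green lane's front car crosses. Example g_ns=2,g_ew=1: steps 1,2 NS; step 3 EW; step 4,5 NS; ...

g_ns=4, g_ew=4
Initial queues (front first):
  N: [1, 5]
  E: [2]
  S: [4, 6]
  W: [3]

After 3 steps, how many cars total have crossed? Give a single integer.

Step 1 [NS]: N:car1-GO,E:wait,S:car4-GO,W:wait | queues: N=1 E=1 S=1 W=1
Step 2 [NS]: N:car5-GO,E:wait,S:car6-GO,W:wait | queues: N=0 E=1 S=0 W=1
Step 3 [NS]: N:empty,E:wait,S:empty,W:wait | queues: N=0 E=1 S=0 W=1
Cars crossed by step 3: 4

Answer: 4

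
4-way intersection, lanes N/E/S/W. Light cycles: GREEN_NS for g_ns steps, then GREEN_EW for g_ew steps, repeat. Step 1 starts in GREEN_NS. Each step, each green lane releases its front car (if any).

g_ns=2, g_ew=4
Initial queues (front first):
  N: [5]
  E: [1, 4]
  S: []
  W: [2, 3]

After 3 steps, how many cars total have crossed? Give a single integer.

Step 1 [NS]: N:car5-GO,E:wait,S:empty,W:wait | queues: N=0 E=2 S=0 W=2
Step 2 [NS]: N:empty,E:wait,S:empty,W:wait | queues: N=0 E=2 S=0 W=2
Step 3 [EW]: N:wait,E:car1-GO,S:wait,W:car2-GO | queues: N=0 E=1 S=0 W=1
Cars crossed by step 3: 3

Answer: 3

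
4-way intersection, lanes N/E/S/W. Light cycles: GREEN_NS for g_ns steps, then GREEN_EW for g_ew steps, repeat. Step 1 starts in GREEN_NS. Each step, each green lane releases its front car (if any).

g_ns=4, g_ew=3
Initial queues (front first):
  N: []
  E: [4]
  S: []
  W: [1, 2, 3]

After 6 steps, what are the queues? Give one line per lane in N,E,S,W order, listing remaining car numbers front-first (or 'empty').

Step 1 [NS]: N:empty,E:wait,S:empty,W:wait | queues: N=0 E=1 S=0 W=3
Step 2 [NS]: N:empty,E:wait,S:empty,W:wait | queues: N=0 E=1 S=0 W=3
Step 3 [NS]: N:empty,E:wait,S:empty,W:wait | queues: N=0 E=1 S=0 W=3
Step 4 [NS]: N:empty,E:wait,S:empty,W:wait | queues: N=0 E=1 S=0 W=3
Step 5 [EW]: N:wait,E:car4-GO,S:wait,W:car1-GO | queues: N=0 E=0 S=0 W=2
Step 6 [EW]: N:wait,E:empty,S:wait,W:car2-GO | queues: N=0 E=0 S=0 W=1

N: empty
E: empty
S: empty
W: 3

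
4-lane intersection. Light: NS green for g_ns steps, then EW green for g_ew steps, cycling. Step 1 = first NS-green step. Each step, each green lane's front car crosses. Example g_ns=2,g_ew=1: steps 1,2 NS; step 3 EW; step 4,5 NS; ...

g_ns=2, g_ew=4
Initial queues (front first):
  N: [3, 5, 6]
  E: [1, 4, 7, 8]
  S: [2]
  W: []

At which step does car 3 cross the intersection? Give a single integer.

Step 1 [NS]: N:car3-GO,E:wait,S:car2-GO,W:wait | queues: N=2 E=4 S=0 W=0
Step 2 [NS]: N:car5-GO,E:wait,S:empty,W:wait | queues: N=1 E=4 S=0 W=0
Step 3 [EW]: N:wait,E:car1-GO,S:wait,W:empty | queues: N=1 E=3 S=0 W=0
Step 4 [EW]: N:wait,E:car4-GO,S:wait,W:empty | queues: N=1 E=2 S=0 W=0
Step 5 [EW]: N:wait,E:car7-GO,S:wait,W:empty | queues: N=1 E=1 S=0 W=0
Step 6 [EW]: N:wait,E:car8-GO,S:wait,W:empty | queues: N=1 E=0 S=0 W=0
Step 7 [NS]: N:car6-GO,E:wait,S:empty,W:wait | queues: N=0 E=0 S=0 W=0
Car 3 crosses at step 1

1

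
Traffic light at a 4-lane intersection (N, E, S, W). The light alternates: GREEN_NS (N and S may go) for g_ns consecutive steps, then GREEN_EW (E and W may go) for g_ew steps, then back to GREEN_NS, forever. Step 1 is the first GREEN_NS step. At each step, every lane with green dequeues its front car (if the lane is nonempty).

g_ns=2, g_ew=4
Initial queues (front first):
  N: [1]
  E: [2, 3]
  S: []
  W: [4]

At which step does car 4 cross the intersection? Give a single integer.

Step 1 [NS]: N:car1-GO,E:wait,S:empty,W:wait | queues: N=0 E=2 S=0 W=1
Step 2 [NS]: N:empty,E:wait,S:empty,W:wait | queues: N=0 E=2 S=0 W=1
Step 3 [EW]: N:wait,E:car2-GO,S:wait,W:car4-GO | queues: N=0 E=1 S=0 W=0
Step 4 [EW]: N:wait,E:car3-GO,S:wait,W:empty | queues: N=0 E=0 S=0 W=0
Car 4 crosses at step 3

3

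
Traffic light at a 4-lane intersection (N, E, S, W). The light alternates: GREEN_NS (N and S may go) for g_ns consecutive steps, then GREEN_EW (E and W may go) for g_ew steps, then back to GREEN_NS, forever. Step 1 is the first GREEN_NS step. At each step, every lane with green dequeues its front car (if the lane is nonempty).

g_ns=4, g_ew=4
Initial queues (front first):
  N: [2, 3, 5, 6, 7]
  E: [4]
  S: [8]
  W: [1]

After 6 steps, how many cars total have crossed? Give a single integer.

Answer: 7

Derivation:
Step 1 [NS]: N:car2-GO,E:wait,S:car8-GO,W:wait | queues: N=4 E=1 S=0 W=1
Step 2 [NS]: N:car3-GO,E:wait,S:empty,W:wait | queues: N=3 E=1 S=0 W=1
Step 3 [NS]: N:car5-GO,E:wait,S:empty,W:wait | queues: N=2 E=1 S=0 W=1
Step 4 [NS]: N:car6-GO,E:wait,S:empty,W:wait | queues: N=1 E=1 S=0 W=1
Step 5 [EW]: N:wait,E:car4-GO,S:wait,W:car1-GO | queues: N=1 E=0 S=0 W=0
Step 6 [EW]: N:wait,E:empty,S:wait,W:empty | queues: N=1 E=0 S=0 W=0
Cars crossed by step 6: 7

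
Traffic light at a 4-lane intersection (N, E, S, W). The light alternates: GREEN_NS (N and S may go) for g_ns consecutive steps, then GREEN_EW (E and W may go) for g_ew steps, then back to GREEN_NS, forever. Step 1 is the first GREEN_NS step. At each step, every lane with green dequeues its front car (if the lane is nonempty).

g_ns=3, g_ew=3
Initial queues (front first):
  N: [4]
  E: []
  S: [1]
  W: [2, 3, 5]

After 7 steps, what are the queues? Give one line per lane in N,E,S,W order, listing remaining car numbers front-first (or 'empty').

Step 1 [NS]: N:car4-GO,E:wait,S:car1-GO,W:wait | queues: N=0 E=0 S=0 W=3
Step 2 [NS]: N:empty,E:wait,S:empty,W:wait | queues: N=0 E=0 S=0 W=3
Step 3 [NS]: N:empty,E:wait,S:empty,W:wait | queues: N=0 E=0 S=0 W=3
Step 4 [EW]: N:wait,E:empty,S:wait,W:car2-GO | queues: N=0 E=0 S=0 W=2
Step 5 [EW]: N:wait,E:empty,S:wait,W:car3-GO | queues: N=0 E=0 S=0 W=1
Step 6 [EW]: N:wait,E:empty,S:wait,W:car5-GO | queues: N=0 E=0 S=0 W=0

N: empty
E: empty
S: empty
W: empty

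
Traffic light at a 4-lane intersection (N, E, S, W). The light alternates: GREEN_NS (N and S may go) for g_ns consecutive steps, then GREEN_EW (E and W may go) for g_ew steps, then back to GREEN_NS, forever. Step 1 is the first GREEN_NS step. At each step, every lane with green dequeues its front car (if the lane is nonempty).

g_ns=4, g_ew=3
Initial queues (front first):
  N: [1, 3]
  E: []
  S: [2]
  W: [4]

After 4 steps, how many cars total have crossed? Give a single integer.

Step 1 [NS]: N:car1-GO,E:wait,S:car2-GO,W:wait | queues: N=1 E=0 S=0 W=1
Step 2 [NS]: N:car3-GO,E:wait,S:empty,W:wait | queues: N=0 E=0 S=0 W=1
Step 3 [NS]: N:empty,E:wait,S:empty,W:wait | queues: N=0 E=0 S=0 W=1
Step 4 [NS]: N:empty,E:wait,S:empty,W:wait | queues: N=0 E=0 S=0 W=1
Cars crossed by step 4: 3

Answer: 3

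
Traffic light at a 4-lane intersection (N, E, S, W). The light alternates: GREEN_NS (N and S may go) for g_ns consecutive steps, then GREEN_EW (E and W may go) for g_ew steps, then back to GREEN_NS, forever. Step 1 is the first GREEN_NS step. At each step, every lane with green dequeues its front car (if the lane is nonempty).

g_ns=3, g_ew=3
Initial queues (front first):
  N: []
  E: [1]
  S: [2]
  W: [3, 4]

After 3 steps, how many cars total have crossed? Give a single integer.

Answer: 1

Derivation:
Step 1 [NS]: N:empty,E:wait,S:car2-GO,W:wait | queues: N=0 E=1 S=0 W=2
Step 2 [NS]: N:empty,E:wait,S:empty,W:wait | queues: N=0 E=1 S=0 W=2
Step 3 [NS]: N:empty,E:wait,S:empty,W:wait | queues: N=0 E=1 S=0 W=2
Cars crossed by step 3: 1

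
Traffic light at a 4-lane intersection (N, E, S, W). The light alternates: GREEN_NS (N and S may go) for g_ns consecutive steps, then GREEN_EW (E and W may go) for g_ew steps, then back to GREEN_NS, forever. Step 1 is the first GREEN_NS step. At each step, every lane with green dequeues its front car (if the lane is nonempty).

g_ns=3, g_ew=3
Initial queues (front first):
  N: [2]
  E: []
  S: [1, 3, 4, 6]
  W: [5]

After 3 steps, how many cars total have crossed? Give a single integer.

Answer: 4

Derivation:
Step 1 [NS]: N:car2-GO,E:wait,S:car1-GO,W:wait | queues: N=0 E=0 S=3 W=1
Step 2 [NS]: N:empty,E:wait,S:car3-GO,W:wait | queues: N=0 E=0 S=2 W=1
Step 3 [NS]: N:empty,E:wait,S:car4-GO,W:wait | queues: N=0 E=0 S=1 W=1
Cars crossed by step 3: 4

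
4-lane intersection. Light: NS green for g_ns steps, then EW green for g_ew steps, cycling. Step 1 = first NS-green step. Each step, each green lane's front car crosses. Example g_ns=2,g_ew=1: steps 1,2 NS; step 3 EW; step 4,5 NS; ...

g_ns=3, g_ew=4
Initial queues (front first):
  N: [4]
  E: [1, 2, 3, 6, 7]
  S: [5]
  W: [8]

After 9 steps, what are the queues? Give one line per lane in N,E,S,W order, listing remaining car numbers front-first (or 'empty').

Step 1 [NS]: N:car4-GO,E:wait,S:car5-GO,W:wait | queues: N=0 E=5 S=0 W=1
Step 2 [NS]: N:empty,E:wait,S:empty,W:wait | queues: N=0 E=5 S=0 W=1
Step 3 [NS]: N:empty,E:wait,S:empty,W:wait | queues: N=0 E=5 S=0 W=1
Step 4 [EW]: N:wait,E:car1-GO,S:wait,W:car8-GO | queues: N=0 E=4 S=0 W=0
Step 5 [EW]: N:wait,E:car2-GO,S:wait,W:empty | queues: N=0 E=3 S=0 W=0
Step 6 [EW]: N:wait,E:car3-GO,S:wait,W:empty | queues: N=0 E=2 S=0 W=0
Step 7 [EW]: N:wait,E:car6-GO,S:wait,W:empty | queues: N=0 E=1 S=0 W=0
Step 8 [NS]: N:empty,E:wait,S:empty,W:wait | queues: N=0 E=1 S=0 W=0
Step 9 [NS]: N:empty,E:wait,S:empty,W:wait | queues: N=0 E=1 S=0 W=0

N: empty
E: 7
S: empty
W: empty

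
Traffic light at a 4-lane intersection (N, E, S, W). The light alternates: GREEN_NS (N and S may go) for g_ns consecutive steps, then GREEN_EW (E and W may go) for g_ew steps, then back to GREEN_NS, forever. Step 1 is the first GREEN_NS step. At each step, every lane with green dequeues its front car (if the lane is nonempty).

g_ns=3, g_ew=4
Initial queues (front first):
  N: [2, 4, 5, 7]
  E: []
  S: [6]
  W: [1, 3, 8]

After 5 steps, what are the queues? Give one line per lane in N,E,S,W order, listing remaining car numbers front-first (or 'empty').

Step 1 [NS]: N:car2-GO,E:wait,S:car6-GO,W:wait | queues: N=3 E=0 S=0 W=3
Step 2 [NS]: N:car4-GO,E:wait,S:empty,W:wait | queues: N=2 E=0 S=0 W=3
Step 3 [NS]: N:car5-GO,E:wait,S:empty,W:wait | queues: N=1 E=0 S=0 W=3
Step 4 [EW]: N:wait,E:empty,S:wait,W:car1-GO | queues: N=1 E=0 S=0 W=2
Step 5 [EW]: N:wait,E:empty,S:wait,W:car3-GO | queues: N=1 E=0 S=0 W=1

N: 7
E: empty
S: empty
W: 8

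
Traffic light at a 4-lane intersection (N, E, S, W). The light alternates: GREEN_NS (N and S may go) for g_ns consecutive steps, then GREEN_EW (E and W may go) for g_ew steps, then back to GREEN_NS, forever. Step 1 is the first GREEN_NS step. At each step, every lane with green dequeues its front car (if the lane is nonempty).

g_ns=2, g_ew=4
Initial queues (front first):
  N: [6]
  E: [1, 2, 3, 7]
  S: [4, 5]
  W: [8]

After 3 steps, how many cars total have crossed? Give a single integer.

Answer: 5

Derivation:
Step 1 [NS]: N:car6-GO,E:wait,S:car4-GO,W:wait | queues: N=0 E=4 S=1 W=1
Step 2 [NS]: N:empty,E:wait,S:car5-GO,W:wait | queues: N=0 E=4 S=0 W=1
Step 3 [EW]: N:wait,E:car1-GO,S:wait,W:car8-GO | queues: N=0 E=3 S=0 W=0
Cars crossed by step 3: 5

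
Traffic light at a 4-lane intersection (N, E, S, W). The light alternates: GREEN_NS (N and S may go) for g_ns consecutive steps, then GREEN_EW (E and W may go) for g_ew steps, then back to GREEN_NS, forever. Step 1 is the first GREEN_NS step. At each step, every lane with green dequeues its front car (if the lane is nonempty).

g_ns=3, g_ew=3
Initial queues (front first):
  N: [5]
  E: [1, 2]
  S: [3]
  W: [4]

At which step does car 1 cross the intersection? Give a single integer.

Step 1 [NS]: N:car5-GO,E:wait,S:car3-GO,W:wait | queues: N=0 E=2 S=0 W=1
Step 2 [NS]: N:empty,E:wait,S:empty,W:wait | queues: N=0 E=2 S=0 W=1
Step 3 [NS]: N:empty,E:wait,S:empty,W:wait | queues: N=0 E=2 S=0 W=1
Step 4 [EW]: N:wait,E:car1-GO,S:wait,W:car4-GO | queues: N=0 E=1 S=0 W=0
Step 5 [EW]: N:wait,E:car2-GO,S:wait,W:empty | queues: N=0 E=0 S=0 W=0
Car 1 crosses at step 4

4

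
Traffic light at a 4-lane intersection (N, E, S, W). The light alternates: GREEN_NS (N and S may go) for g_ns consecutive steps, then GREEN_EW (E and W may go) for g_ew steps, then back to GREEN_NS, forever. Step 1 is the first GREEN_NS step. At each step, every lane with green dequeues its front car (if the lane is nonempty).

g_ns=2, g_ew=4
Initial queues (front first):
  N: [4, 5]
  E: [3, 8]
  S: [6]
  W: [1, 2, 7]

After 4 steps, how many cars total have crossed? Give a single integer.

Answer: 7

Derivation:
Step 1 [NS]: N:car4-GO,E:wait,S:car6-GO,W:wait | queues: N=1 E=2 S=0 W=3
Step 2 [NS]: N:car5-GO,E:wait,S:empty,W:wait | queues: N=0 E=2 S=0 W=3
Step 3 [EW]: N:wait,E:car3-GO,S:wait,W:car1-GO | queues: N=0 E=1 S=0 W=2
Step 4 [EW]: N:wait,E:car8-GO,S:wait,W:car2-GO | queues: N=0 E=0 S=0 W=1
Cars crossed by step 4: 7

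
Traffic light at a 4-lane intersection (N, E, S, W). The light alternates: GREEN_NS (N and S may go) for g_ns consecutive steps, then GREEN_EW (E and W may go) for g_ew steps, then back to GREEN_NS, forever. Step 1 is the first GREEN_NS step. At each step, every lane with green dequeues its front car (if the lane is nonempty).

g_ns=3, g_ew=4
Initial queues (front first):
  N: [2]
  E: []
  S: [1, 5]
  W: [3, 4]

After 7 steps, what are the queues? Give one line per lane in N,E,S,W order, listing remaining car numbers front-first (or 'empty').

Step 1 [NS]: N:car2-GO,E:wait,S:car1-GO,W:wait | queues: N=0 E=0 S=1 W=2
Step 2 [NS]: N:empty,E:wait,S:car5-GO,W:wait | queues: N=0 E=0 S=0 W=2
Step 3 [NS]: N:empty,E:wait,S:empty,W:wait | queues: N=0 E=0 S=0 W=2
Step 4 [EW]: N:wait,E:empty,S:wait,W:car3-GO | queues: N=0 E=0 S=0 W=1
Step 5 [EW]: N:wait,E:empty,S:wait,W:car4-GO | queues: N=0 E=0 S=0 W=0

N: empty
E: empty
S: empty
W: empty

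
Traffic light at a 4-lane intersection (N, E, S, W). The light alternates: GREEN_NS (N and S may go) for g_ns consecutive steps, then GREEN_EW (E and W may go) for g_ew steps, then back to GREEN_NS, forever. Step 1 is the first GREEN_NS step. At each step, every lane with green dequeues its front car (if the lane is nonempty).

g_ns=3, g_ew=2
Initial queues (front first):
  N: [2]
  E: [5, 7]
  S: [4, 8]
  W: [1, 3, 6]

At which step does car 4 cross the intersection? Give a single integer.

Step 1 [NS]: N:car2-GO,E:wait,S:car4-GO,W:wait | queues: N=0 E=2 S=1 W=3
Step 2 [NS]: N:empty,E:wait,S:car8-GO,W:wait | queues: N=0 E=2 S=0 W=3
Step 3 [NS]: N:empty,E:wait,S:empty,W:wait | queues: N=0 E=2 S=0 W=3
Step 4 [EW]: N:wait,E:car5-GO,S:wait,W:car1-GO | queues: N=0 E=1 S=0 W=2
Step 5 [EW]: N:wait,E:car7-GO,S:wait,W:car3-GO | queues: N=0 E=0 S=0 W=1
Step 6 [NS]: N:empty,E:wait,S:empty,W:wait | queues: N=0 E=0 S=0 W=1
Step 7 [NS]: N:empty,E:wait,S:empty,W:wait | queues: N=0 E=0 S=0 W=1
Step 8 [NS]: N:empty,E:wait,S:empty,W:wait | queues: N=0 E=0 S=0 W=1
Step 9 [EW]: N:wait,E:empty,S:wait,W:car6-GO | queues: N=0 E=0 S=0 W=0
Car 4 crosses at step 1

1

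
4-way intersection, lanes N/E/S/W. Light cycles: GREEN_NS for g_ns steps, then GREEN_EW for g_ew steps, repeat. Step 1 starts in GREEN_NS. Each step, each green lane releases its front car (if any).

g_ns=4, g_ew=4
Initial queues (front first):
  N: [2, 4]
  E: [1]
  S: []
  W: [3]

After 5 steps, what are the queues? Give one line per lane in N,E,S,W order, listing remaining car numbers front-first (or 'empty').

Step 1 [NS]: N:car2-GO,E:wait,S:empty,W:wait | queues: N=1 E=1 S=0 W=1
Step 2 [NS]: N:car4-GO,E:wait,S:empty,W:wait | queues: N=0 E=1 S=0 W=1
Step 3 [NS]: N:empty,E:wait,S:empty,W:wait | queues: N=0 E=1 S=0 W=1
Step 4 [NS]: N:empty,E:wait,S:empty,W:wait | queues: N=0 E=1 S=0 W=1
Step 5 [EW]: N:wait,E:car1-GO,S:wait,W:car3-GO | queues: N=0 E=0 S=0 W=0

N: empty
E: empty
S: empty
W: empty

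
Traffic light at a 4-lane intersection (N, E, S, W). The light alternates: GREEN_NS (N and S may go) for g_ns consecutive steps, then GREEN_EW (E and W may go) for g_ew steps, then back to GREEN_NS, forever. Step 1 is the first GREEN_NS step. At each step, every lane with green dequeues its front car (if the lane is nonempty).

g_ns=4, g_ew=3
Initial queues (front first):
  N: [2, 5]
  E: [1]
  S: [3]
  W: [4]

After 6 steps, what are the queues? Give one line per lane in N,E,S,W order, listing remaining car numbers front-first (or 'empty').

Step 1 [NS]: N:car2-GO,E:wait,S:car3-GO,W:wait | queues: N=1 E=1 S=0 W=1
Step 2 [NS]: N:car5-GO,E:wait,S:empty,W:wait | queues: N=0 E=1 S=0 W=1
Step 3 [NS]: N:empty,E:wait,S:empty,W:wait | queues: N=0 E=1 S=0 W=1
Step 4 [NS]: N:empty,E:wait,S:empty,W:wait | queues: N=0 E=1 S=0 W=1
Step 5 [EW]: N:wait,E:car1-GO,S:wait,W:car4-GO | queues: N=0 E=0 S=0 W=0

N: empty
E: empty
S: empty
W: empty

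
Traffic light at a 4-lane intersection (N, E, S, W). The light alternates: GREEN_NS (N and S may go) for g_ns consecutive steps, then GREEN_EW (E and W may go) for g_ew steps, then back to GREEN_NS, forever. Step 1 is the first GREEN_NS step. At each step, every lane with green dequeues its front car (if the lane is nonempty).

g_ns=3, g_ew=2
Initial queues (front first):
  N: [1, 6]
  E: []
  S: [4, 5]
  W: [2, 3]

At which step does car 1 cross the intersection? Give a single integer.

Step 1 [NS]: N:car1-GO,E:wait,S:car4-GO,W:wait | queues: N=1 E=0 S=1 W=2
Step 2 [NS]: N:car6-GO,E:wait,S:car5-GO,W:wait | queues: N=0 E=0 S=0 W=2
Step 3 [NS]: N:empty,E:wait,S:empty,W:wait | queues: N=0 E=0 S=0 W=2
Step 4 [EW]: N:wait,E:empty,S:wait,W:car2-GO | queues: N=0 E=0 S=0 W=1
Step 5 [EW]: N:wait,E:empty,S:wait,W:car3-GO | queues: N=0 E=0 S=0 W=0
Car 1 crosses at step 1

1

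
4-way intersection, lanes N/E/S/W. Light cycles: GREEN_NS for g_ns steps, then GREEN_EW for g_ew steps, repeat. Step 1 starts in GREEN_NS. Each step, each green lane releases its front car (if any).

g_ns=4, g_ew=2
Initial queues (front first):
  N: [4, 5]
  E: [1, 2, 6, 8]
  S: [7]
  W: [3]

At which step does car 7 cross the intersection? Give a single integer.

Step 1 [NS]: N:car4-GO,E:wait,S:car7-GO,W:wait | queues: N=1 E=4 S=0 W=1
Step 2 [NS]: N:car5-GO,E:wait,S:empty,W:wait | queues: N=0 E=4 S=0 W=1
Step 3 [NS]: N:empty,E:wait,S:empty,W:wait | queues: N=0 E=4 S=0 W=1
Step 4 [NS]: N:empty,E:wait,S:empty,W:wait | queues: N=0 E=4 S=0 W=1
Step 5 [EW]: N:wait,E:car1-GO,S:wait,W:car3-GO | queues: N=0 E=3 S=0 W=0
Step 6 [EW]: N:wait,E:car2-GO,S:wait,W:empty | queues: N=0 E=2 S=0 W=0
Step 7 [NS]: N:empty,E:wait,S:empty,W:wait | queues: N=0 E=2 S=0 W=0
Step 8 [NS]: N:empty,E:wait,S:empty,W:wait | queues: N=0 E=2 S=0 W=0
Step 9 [NS]: N:empty,E:wait,S:empty,W:wait | queues: N=0 E=2 S=0 W=0
Step 10 [NS]: N:empty,E:wait,S:empty,W:wait | queues: N=0 E=2 S=0 W=0
Step 11 [EW]: N:wait,E:car6-GO,S:wait,W:empty | queues: N=0 E=1 S=0 W=0
Step 12 [EW]: N:wait,E:car8-GO,S:wait,W:empty | queues: N=0 E=0 S=0 W=0
Car 7 crosses at step 1

1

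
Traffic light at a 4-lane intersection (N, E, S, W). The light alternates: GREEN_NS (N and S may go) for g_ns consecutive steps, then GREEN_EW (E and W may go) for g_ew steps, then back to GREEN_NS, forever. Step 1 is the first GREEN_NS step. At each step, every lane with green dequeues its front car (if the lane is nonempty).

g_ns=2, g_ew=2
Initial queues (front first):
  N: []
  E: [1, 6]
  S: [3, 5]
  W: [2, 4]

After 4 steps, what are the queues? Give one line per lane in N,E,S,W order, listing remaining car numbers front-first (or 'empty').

Step 1 [NS]: N:empty,E:wait,S:car3-GO,W:wait | queues: N=0 E=2 S=1 W=2
Step 2 [NS]: N:empty,E:wait,S:car5-GO,W:wait | queues: N=0 E=2 S=0 W=2
Step 3 [EW]: N:wait,E:car1-GO,S:wait,W:car2-GO | queues: N=0 E=1 S=0 W=1
Step 4 [EW]: N:wait,E:car6-GO,S:wait,W:car4-GO | queues: N=0 E=0 S=0 W=0

N: empty
E: empty
S: empty
W: empty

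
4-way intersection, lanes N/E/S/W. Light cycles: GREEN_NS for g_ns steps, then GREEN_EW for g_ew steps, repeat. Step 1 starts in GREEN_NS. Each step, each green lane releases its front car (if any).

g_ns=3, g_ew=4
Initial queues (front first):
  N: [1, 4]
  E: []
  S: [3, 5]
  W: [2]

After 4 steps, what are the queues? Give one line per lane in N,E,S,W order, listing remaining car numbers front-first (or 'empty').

Step 1 [NS]: N:car1-GO,E:wait,S:car3-GO,W:wait | queues: N=1 E=0 S=1 W=1
Step 2 [NS]: N:car4-GO,E:wait,S:car5-GO,W:wait | queues: N=0 E=0 S=0 W=1
Step 3 [NS]: N:empty,E:wait,S:empty,W:wait | queues: N=0 E=0 S=0 W=1
Step 4 [EW]: N:wait,E:empty,S:wait,W:car2-GO | queues: N=0 E=0 S=0 W=0

N: empty
E: empty
S: empty
W: empty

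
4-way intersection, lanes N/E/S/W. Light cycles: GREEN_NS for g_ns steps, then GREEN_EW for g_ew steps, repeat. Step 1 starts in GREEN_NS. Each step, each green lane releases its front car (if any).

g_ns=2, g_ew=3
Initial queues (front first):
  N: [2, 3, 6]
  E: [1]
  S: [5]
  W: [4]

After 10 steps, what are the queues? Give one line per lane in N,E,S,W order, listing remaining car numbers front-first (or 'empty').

Step 1 [NS]: N:car2-GO,E:wait,S:car5-GO,W:wait | queues: N=2 E=1 S=0 W=1
Step 2 [NS]: N:car3-GO,E:wait,S:empty,W:wait | queues: N=1 E=1 S=0 W=1
Step 3 [EW]: N:wait,E:car1-GO,S:wait,W:car4-GO | queues: N=1 E=0 S=0 W=0
Step 4 [EW]: N:wait,E:empty,S:wait,W:empty | queues: N=1 E=0 S=0 W=0
Step 5 [EW]: N:wait,E:empty,S:wait,W:empty | queues: N=1 E=0 S=0 W=0
Step 6 [NS]: N:car6-GO,E:wait,S:empty,W:wait | queues: N=0 E=0 S=0 W=0

N: empty
E: empty
S: empty
W: empty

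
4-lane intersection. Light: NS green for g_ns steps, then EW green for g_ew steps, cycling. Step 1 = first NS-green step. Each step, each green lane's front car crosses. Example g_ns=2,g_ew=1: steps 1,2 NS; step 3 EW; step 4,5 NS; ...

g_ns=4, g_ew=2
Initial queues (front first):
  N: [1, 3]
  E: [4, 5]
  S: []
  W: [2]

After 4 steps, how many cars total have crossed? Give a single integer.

Step 1 [NS]: N:car1-GO,E:wait,S:empty,W:wait | queues: N=1 E=2 S=0 W=1
Step 2 [NS]: N:car3-GO,E:wait,S:empty,W:wait | queues: N=0 E=2 S=0 W=1
Step 3 [NS]: N:empty,E:wait,S:empty,W:wait | queues: N=0 E=2 S=0 W=1
Step 4 [NS]: N:empty,E:wait,S:empty,W:wait | queues: N=0 E=2 S=0 W=1
Cars crossed by step 4: 2

Answer: 2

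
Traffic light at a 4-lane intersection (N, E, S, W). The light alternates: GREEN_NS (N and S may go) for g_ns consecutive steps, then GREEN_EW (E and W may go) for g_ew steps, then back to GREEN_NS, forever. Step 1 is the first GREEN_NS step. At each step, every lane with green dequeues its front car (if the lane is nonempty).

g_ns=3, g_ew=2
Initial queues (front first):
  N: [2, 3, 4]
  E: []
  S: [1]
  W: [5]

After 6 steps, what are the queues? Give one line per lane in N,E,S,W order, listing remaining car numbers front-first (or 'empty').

Step 1 [NS]: N:car2-GO,E:wait,S:car1-GO,W:wait | queues: N=2 E=0 S=0 W=1
Step 2 [NS]: N:car3-GO,E:wait,S:empty,W:wait | queues: N=1 E=0 S=0 W=1
Step 3 [NS]: N:car4-GO,E:wait,S:empty,W:wait | queues: N=0 E=0 S=0 W=1
Step 4 [EW]: N:wait,E:empty,S:wait,W:car5-GO | queues: N=0 E=0 S=0 W=0

N: empty
E: empty
S: empty
W: empty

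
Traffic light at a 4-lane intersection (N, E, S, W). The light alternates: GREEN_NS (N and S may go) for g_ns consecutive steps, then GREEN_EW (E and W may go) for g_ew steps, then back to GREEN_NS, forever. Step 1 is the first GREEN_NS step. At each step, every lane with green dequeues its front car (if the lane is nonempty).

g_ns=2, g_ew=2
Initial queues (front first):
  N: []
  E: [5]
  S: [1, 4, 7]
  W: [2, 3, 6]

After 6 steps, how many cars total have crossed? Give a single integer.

Step 1 [NS]: N:empty,E:wait,S:car1-GO,W:wait | queues: N=0 E=1 S=2 W=3
Step 2 [NS]: N:empty,E:wait,S:car4-GO,W:wait | queues: N=0 E=1 S=1 W=3
Step 3 [EW]: N:wait,E:car5-GO,S:wait,W:car2-GO | queues: N=0 E=0 S=1 W=2
Step 4 [EW]: N:wait,E:empty,S:wait,W:car3-GO | queues: N=0 E=0 S=1 W=1
Step 5 [NS]: N:empty,E:wait,S:car7-GO,W:wait | queues: N=0 E=0 S=0 W=1
Step 6 [NS]: N:empty,E:wait,S:empty,W:wait | queues: N=0 E=0 S=0 W=1
Cars crossed by step 6: 6

Answer: 6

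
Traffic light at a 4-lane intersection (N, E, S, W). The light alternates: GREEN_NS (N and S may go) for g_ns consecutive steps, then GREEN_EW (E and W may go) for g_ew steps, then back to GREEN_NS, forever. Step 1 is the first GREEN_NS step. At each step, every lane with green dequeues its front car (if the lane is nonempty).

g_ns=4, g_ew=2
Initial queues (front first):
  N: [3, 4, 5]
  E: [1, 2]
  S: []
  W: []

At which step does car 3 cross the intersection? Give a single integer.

Step 1 [NS]: N:car3-GO,E:wait,S:empty,W:wait | queues: N=2 E=2 S=0 W=0
Step 2 [NS]: N:car4-GO,E:wait,S:empty,W:wait | queues: N=1 E=2 S=0 W=0
Step 3 [NS]: N:car5-GO,E:wait,S:empty,W:wait | queues: N=0 E=2 S=0 W=0
Step 4 [NS]: N:empty,E:wait,S:empty,W:wait | queues: N=0 E=2 S=0 W=0
Step 5 [EW]: N:wait,E:car1-GO,S:wait,W:empty | queues: N=0 E=1 S=0 W=0
Step 6 [EW]: N:wait,E:car2-GO,S:wait,W:empty | queues: N=0 E=0 S=0 W=0
Car 3 crosses at step 1

1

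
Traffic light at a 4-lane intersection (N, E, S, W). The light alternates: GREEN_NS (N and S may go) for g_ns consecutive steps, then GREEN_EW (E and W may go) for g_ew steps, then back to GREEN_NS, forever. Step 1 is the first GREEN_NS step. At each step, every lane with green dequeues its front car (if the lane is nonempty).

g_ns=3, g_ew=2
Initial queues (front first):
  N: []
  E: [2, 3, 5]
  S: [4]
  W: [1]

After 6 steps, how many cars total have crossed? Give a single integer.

Step 1 [NS]: N:empty,E:wait,S:car4-GO,W:wait | queues: N=0 E=3 S=0 W=1
Step 2 [NS]: N:empty,E:wait,S:empty,W:wait | queues: N=0 E=3 S=0 W=1
Step 3 [NS]: N:empty,E:wait,S:empty,W:wait | queues: N=0 E=3 S=0 W=1
Step 4 [EW]: N:wait,E:car2-GO,S:wait,W:car1-GO | queues: N=0 E=2 S=0 W=0
Step 5 [EW]: N:wait,E:car3-GO,S:wait,W:empty | queues: N=0 E=1 S=0 W=0
Step 6 [NS]: N:empty,E:wait,S:empty,W:wait | queues: N=0 E=1 S=0 W=0
Cars crossed by step 6: 4

Answer: 4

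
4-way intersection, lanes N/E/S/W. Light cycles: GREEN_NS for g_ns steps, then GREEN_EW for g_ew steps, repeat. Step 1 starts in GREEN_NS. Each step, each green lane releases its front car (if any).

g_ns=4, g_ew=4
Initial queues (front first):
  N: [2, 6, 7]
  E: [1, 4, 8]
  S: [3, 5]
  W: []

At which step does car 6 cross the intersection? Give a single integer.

Step 1 [NS]: N:car2-GO,E:wait,S:car3-GO,W:wait | queues: N=2 E=3 S=1 W=0
Step 2 [NS]: N:car6-GO,E:wait,S:car5-GO,W:wait | queues: N=1 E=3 S=0 W=0
Step 3 [NS]: N:car7-GO,E:wait,S:empty,W:wait | queues: N=0 E=3 S=0 W=0
Step 4 [NS]: N:empty,E:wait,S:empty,W:wait | queues: N=0 E=3 S=0 W=0
Step 5 [EW]: N:wait,E:car1-GO,S:wait,W:empty | queues: N=0 E=2 S=0 W=0
Step 6 [EW]: N:wait,E:car4-GO,S:wait,W:empty | queues: N=0 E=1 S=0 W=0
Step 7 [EW]: N:wait,E:car8-GO,S:wait,W:empty | queues: N=0 E=0 S=0 W=0
Car 6 crosses at step 2

2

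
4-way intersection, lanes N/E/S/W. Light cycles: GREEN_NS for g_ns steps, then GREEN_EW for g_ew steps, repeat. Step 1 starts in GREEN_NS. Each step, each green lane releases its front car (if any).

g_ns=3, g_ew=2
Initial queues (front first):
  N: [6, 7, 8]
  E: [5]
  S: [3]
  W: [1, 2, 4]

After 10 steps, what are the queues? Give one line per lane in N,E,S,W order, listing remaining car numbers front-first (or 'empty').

Step 1 [NS]: N:car6-GO,E:wait,S:car3-GO,W:wait | queues: N=2 E=1 S=0 W=3
Step 2 [NS]: N:car7-GO,E:wait,S:empty,W:wait | queues: N=1 E=1 S=0 W=3
Step 3 [NS]: N:car8-GO,E:wait,S:empty,W:wait | queues: N=0 E=1 S=0 W=3
Step 4 [EW]: N:wait,E:car5-GO,S:wait,W:car1-GO | queues: N=0 E=0 S=0 W=2
Step 5 [EW]: N:wait,E:empty,S:wait,W:car2-GO | queues: N=0 E=0 S=0 W=1
Step 6 [NS]: N:empty,E:wait,S:empty,W:wait | queues: N=0 E=0 S=0 W=1
Step 7 [NS]: N:empty,E:wait,S:empty,W:wait | queues: N=0 E=0 S=0 W=1
Step 8 [NS]: N:empty,E:wait,S:empty,W:wait | queues: N=0 E=0 S=0 W=1
Step 9 [EW]: N:wait,E:empty,S:wait,W:car4-GO | queues: N=0 E=0 S=0 W=0

N: empty
E: empty
S: empty
W: empty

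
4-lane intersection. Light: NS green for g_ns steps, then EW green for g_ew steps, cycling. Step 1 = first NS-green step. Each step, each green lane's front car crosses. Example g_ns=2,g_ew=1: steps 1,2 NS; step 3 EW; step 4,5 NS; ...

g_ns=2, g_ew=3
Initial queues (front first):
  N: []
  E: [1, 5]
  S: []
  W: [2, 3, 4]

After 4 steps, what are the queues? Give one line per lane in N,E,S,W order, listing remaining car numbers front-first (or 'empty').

Step 1 [NS]: N:empty,E:wait,S:empty,W:wait | queues: N=0 E=2 S=0 W=3
Step 2 [NS]: N:empty,E:wait,S:empty,W:wait | queues: N=0 E=2 S=0 W=3
Step 3 [EW]: N:wait,E:car1-GO,S:wait,W:car2-GO | queues: N=0 E=1 S=0 W=2
Step 4 [EW]: N:wait,E:car5-GO,S:wait,W:car3-GO | queues: N=0 E=0 S=0 W=1

N: empty
E: empty
S: empty
W: 4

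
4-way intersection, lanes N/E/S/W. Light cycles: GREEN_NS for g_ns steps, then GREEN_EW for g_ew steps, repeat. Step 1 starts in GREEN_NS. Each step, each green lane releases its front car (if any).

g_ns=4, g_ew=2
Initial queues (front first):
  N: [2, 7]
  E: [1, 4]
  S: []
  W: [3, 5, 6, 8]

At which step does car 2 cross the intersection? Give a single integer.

Step 1 [NS]: N:car2-GO,E:wait,S:empty,W:wait | queues: N=1 E=2 S=0 W=4
Step 2 [NS]: N:car7-GO,E:wait,S:empty,W:wait | queues: N=0 E=2 S=0 W=4
Step 3 [NS]: N:empty,E:wait,S:empty,W:wait | queues: N=0 E=2 S=0 W=4
Step 4 [NS]: N:empty,E:wait,S:empty,W:wait | queues: N=0 E=2 S=0 W=4
Step 5 [EW]: N:wait,E:car1-GO,S:wait,W:car3-GO | queues: N=0 E=1 S=0 W=3
Step 6 [EW]: N:wait,E:car4-GO,S:wait,W:car5-GO | queues: N=0 E=0 S=0 W=2
Step 7 [NS]: N:empty,E:wait,S:empty,W:wait | queues: N=0 E=0 S=0 W=2
Step 8 [NS]: N:empty,E:wait,S:empty,W:wait | queues: N=0 E=0 S=0 W=2
Step 9 [NS]: N:empty,E:wait,S:empty,W:wait | queues: N=0 E=0 S=0 W=2
Step 10 [NS]: N:empty,E:wait,S:empty,W:wait | queues: N=0 E=0 S=0 W=2
Step 11 [EW]: N:wait,E:empty,S:wait,W:car6-GO | queues: N=0 E=0 S=0 W=1
Step 12 [EW]: N:wait,E:empty,S:wait,W:car8-GO | queues: N=0 E=0 S=0 W=0
Car 2 crosses at step 1

1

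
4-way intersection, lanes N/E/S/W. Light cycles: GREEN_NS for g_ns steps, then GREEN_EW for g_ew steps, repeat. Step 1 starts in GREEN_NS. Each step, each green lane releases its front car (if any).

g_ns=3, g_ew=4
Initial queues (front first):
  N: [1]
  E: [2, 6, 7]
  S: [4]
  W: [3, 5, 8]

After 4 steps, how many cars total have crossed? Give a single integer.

Step 1 [NS]: N:car1-GO,E:wait,S:car4-GO,W:wait | queues: N=0 E=3 S=0 W=3
Step 2 [NS]: N:empty,E:wait,S:empty,W:wait | queues: N=0 E=3 S=0 W=3
Step 3 [NS]: N:empty,E:wait,S:empty,W:wait | queues: N=0 E=3 S=0 W=3
Step 4 [EW]: N:wait,E:car2-GO,S:wait,W:car3-GO | queues: N=0 E=2 S=0 W=2
Cars crossed by step 4: 4

Answer: 4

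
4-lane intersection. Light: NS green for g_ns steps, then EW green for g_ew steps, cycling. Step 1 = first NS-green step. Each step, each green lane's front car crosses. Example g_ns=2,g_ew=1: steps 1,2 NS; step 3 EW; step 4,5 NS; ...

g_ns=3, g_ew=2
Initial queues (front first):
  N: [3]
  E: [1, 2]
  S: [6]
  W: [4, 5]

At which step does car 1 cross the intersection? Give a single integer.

Step 1 [NS]: N:car3-GO,E:wait,S:car6-GO,W:wait | queues: N=0 E=2 S=0 W=2
Step 2 [NS]: N:empty,E:wait,S:empty,W:wait | queues: N=0 E=2 S=0 W=2
Step 3 [NS]: N:empty,E:wait,S:empty,W:wait | queues: N=0 E=2 S=0 W=2
Step 4 [EW]: N:wait,E:car1-GO,S:wait,W:car4-GO | queues: N=0 E=1 S=0 W=1
Step 5 [EW]: N:wait,E:car2-GO,S:wait,W:car5-GO | queues: N=0 E=0 S=0 W=0
Car 1 crosses at step 4

4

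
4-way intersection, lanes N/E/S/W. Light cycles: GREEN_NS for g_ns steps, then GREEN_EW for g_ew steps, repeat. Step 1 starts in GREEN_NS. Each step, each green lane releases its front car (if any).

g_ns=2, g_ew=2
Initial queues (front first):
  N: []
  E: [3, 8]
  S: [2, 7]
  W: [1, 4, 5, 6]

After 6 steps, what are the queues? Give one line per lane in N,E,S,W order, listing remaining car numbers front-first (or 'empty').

Step 1 [NS]: N:empty,E:wait,S:car2-GO,W:wait | queues: N=0 E=2 S=1 W=4
Step 2 [NS]: N:empty,E:wait,S:car7-GO,W:wait | queues: N=0 E=2 S=0 W=4
Step 3 [EW]: N:wait,E:car3-GO,S:wait,W:car1-GO | queues: N=0 E=1 S=0 W=3
Step 4 [EW]: N:wait,E:car8-GO,S:wait,W:car4-GO | queues: N=0 E=0 S=0 W=2
Step 5 [NS]: N:empty,E:wait,S:empty,W:wait | queues: N=0 E=0 S=0 W=2
Step 6 [NS]: N:empty,E:wait,S:empty,W:wait | queues: N=0 E=0 S=0 W=2

N: empty
E: empty
S: empty
W: 5 6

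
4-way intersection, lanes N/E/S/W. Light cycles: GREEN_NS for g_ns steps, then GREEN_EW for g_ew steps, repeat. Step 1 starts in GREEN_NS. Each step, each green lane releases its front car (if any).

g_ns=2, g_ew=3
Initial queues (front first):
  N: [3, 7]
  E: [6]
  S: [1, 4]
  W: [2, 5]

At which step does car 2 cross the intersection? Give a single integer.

Step 1 [NS]: N:car3-GO,E:wait,S:car1-GO,W:wait | queues: N=1 E=1 S=1 W=2
Step 2 [NS]: N:car7-GO,E:wait,S:car4-GO,W:wait | queues: N=0 E=1 S=0 W=2
Step 3 [EW]: N:wait,E:car6-GO,S:wait,W:car2-GO | queues: N=0 E=0 S=0 W=1
Step 4 [EW]: N:wait,E:empty,S:wait,W:car5-GO | queues: N=0 E=0 S=0 W=0
Car 2 crosses at step 3

3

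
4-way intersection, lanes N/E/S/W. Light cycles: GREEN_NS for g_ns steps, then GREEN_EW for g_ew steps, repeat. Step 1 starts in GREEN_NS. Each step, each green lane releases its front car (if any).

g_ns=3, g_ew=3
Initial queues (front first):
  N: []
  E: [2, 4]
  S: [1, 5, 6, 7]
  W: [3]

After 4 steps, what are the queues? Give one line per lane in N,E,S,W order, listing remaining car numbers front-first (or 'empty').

Step 1 [NS]: N:empty,E:wait,S:car1-GO,W:wait | queues: N=0 E=2 S=3 W=1
Step 2 [NS]: N:empty,E:wait,S:car5-GO,W:wait | queues: N=0 E=2 S=2 W=1
Step 3 [NS]: N:empty,E:wait,S:car6-GO,W:wait | queues: N=0 E=2 S=1 W=1
Step 4 [EW]: N:wait,E:car2-GO,S:wait,W:car3-GO | queues: N=0 E=1 S=1 W=0

N: empty
E: 4
S: 7
W: empty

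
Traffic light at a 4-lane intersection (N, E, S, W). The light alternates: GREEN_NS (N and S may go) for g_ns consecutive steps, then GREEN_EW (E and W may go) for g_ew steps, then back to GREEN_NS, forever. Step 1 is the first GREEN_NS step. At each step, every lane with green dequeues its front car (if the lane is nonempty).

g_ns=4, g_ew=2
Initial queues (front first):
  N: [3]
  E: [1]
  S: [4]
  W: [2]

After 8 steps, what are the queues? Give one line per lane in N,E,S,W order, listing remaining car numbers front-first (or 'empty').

Step 1 [NS]: N:car3-GO,E:wait,S:car4-GO,W:wait | queues: N=0 E=1 S=0 W=1
Step 2 [NS]: N:empty,E:wait,S:empty,W:wait | queues: N=0 E=1 S=0 W=1
Step 3 [NS]: N:empty,E:wait,S:empty,W:wait | queues: N=0 E=1 S=0 W=1
Step 4 [NS]: N:empty,E:wait,S:empty,W:wait | queues: N=0 E=1 S=0 W=1
Step 5 [EW]: N:wait,E:car1-GO,S:wait,W:car2-GO | queues: N=0 E=0 S=0 W=0

N: empty
E: empty
S: empty
W: empty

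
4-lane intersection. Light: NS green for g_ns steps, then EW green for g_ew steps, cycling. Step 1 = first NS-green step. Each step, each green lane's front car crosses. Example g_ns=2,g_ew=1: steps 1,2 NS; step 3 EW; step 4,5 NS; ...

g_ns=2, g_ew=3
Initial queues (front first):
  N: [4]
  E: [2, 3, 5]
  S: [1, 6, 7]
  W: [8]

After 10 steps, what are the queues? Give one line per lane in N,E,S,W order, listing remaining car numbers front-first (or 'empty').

Step 1 [NS]: N:car4-GO,E:wait,S:car1-GO,W:wait | queues: N=0 E=3 S=2 W=1
Step 2 [NS]: N:empty,E:wait,S:car6-GO,W:wait | queues: N=0 E=3 S=1 W=1
Step 3 [EW]: N:wait,E:car2-GO,S:wait,W:car8-GO | queues: N=0 E=2 S=1 W=0
Step 4 [EW]: N:wait,E:car3-GO,S:wait,W:empty | queues: N=0 E=1 S=1 W=0
Step 5 [EW]: N:wait,E:car5-GO,S:wait,W:empty | queues: N=0 E=0 S=1 W=0
Step 6 [NS]: N:empty,E:wait,S:car7-GO,W:wait | queues: N=0 E=0 S=0 W=0

N: empty
E: empty
S: empty
W: empty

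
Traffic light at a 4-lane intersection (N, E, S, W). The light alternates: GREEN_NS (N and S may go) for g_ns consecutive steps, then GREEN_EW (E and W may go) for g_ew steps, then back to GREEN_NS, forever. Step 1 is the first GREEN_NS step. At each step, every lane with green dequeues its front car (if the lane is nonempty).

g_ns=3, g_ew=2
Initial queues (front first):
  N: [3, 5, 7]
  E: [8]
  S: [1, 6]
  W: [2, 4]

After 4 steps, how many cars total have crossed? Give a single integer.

Step 1 [NS]: N:car3-GO,E:wait,S:car1-GO,W:wait | queues: N=2 E=1 S=1 W=2
Step 2 [NS]: N:car5-GO,E:wait,S:car6-GO,W:wait | queues: N=1 E=1 S=0 W=2
Step 3 [NS]: N:car7-GO,E:wait,S:empty,W:wait | queues: N=0 E=1 S=0 W=2
Step 4 [EW]: N:wait,E:car8-GO,S:wait,W:car2-GO | queues: N=0 E=0 S=0 W=1
Cars crossed by step 4: 7

Answer: 7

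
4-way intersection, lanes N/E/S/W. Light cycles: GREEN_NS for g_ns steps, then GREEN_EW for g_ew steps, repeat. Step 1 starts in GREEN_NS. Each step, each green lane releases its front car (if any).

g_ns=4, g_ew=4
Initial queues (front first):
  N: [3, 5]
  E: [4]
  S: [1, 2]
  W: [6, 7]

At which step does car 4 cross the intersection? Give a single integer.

Step 1 [NS]: N:car3-GO,E:wait,S:car1-GO,W:wait | queues: N=1 E=1 S=1 W=2
Step 2 [NS]: N:car5-GO,E:wait,S:car2-GO,W:wait | queues: N=0 E=1 S=0 W=2
Step 3 [NS]: N:empty,E:wait,S:empty,W:wait | queues: N=0 E=1 S=0 W=2
Step 4 [NS]: N:empty,E:wait,S:empty,W:wait | queues: N=0 E=1 S=0 W=2
Step 5 [EW]: N:wait,E:car4-GO,S:wait,W:car6-GO | queues: N=0 E=0 S=0 W=1
Step 6 [EW]: N:wait,E:empty,S:wait,W:car7-GO | queues: N=0 E=0 S=0 W=0
Car 4 crosses at step 5

5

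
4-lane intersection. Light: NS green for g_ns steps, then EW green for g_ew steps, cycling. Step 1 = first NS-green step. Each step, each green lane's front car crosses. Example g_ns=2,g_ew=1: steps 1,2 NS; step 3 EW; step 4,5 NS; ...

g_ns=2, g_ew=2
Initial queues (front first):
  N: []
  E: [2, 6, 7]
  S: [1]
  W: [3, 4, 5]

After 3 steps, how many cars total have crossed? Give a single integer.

Step 1 [NS]: N:empty,E:wait,S:car1-GO,W:wait | queues: N=0 E=3 S=0 W=3
Step 2 [NS]: N:empty,E:wait,S:empty,W:wait | queues: N=0 E=3 S=0 W=3
Step 3 [EW]: N:wait,E:car2-GO,S:wait,W:car3-GO | queues: N=0 E=2 S=0 W=2
Cars crossed by step 3: 3

Answer: 3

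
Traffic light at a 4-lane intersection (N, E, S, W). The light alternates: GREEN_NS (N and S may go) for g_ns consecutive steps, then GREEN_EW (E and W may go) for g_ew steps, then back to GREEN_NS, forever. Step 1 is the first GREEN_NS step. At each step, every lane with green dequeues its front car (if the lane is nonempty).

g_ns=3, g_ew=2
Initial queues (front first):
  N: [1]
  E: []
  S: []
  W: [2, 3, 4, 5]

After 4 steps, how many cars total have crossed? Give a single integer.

Step 1 [NS]: N:car1-GO,E:wait,S:empty,W:wait | queues: N=0 E=0 S=0 W=4
Step 2 [NS]: N:empty,E:wait,S:empty,W:wait | queues: N=0 E=0 S=0 W=4
Step 3 [NS]: N:empty,E:wait,S:empty,W:wait | queues: N=0 E=0 S=0 W=4
Step 4 [EW]: N:wait,E:empty,S:wait,W:car2-GO | queues: N=0 E=0 S=0 W=3
Cars crossed by step 4: 2

Answer: 2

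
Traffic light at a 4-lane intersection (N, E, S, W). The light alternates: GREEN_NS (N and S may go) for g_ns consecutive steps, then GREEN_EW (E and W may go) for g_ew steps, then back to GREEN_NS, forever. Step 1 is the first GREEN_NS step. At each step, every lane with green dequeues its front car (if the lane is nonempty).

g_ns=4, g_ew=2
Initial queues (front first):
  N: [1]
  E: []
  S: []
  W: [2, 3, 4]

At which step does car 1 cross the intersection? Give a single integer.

Step 1 [NS]: N:car1-GO,E:wait,S:empty,W:wait | queues: N=0 E=0 S=0 W=3
Step 2 [NS]: N:empty,E:wait,S:empty,W:wait | queues: N=0 E=0 S=0 W=3
Step 3 [NS]: N:empty,E:wait,S:empty,W:wait | queues: N=0 E=0 S=0 W=3
Step 4 [NS]: N:empty,E:wait,S:empty,W:wait | queues: N=0 E=0 S=0 W=3
Step 5 [EW]: N:wait,E:empty,S:wait,W:car2-GO | queues: N=0 E=0 S=0 W=2
Step 6 [EW]: N:wait,E:empty,S:wait,W:car3-GO | queues: N=0 E=0 S=0 W=1
Step 7 [NS]: N:empty,E:wait,S:empty,W:wait | queues: N=0 E=0 S=0 W=1
Step 8 [NS]: N:empty,E:wait,S:empty,W:wait | queues: N=0 E=0 S=0 W=1
Step 9 [NS]: N:empty,E:wait,S:empty,W:wait | queues: N=0 E=0 S=0 W=1
Step 10 [NS]: N:empty,E:wait,S:empty,W:wait | queues: N=0 E=0 S=0 W=1
Step 11 [EW]: N:wait,E:empty,S:wait,W:car4-GO | queues: N=0 E=0 S=0 W=0
Car 1 crosses at step 1

1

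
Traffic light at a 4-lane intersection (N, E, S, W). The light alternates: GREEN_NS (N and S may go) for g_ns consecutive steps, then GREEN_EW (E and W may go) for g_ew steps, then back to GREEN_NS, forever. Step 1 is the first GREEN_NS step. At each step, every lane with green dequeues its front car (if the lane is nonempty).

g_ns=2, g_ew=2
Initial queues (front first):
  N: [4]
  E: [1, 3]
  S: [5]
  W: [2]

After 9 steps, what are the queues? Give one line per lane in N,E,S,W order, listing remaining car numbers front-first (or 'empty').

Step 1 [NS]: N:car4-GO,E:wait,S:car5-GO,W:wait | queues: N=0 E=2 S=0 W=1
Step 2 [NS]: N:empty,E:wait,S:empty,W:wait | queues: N=0 E=2 S=0 W=1
Step 3 [EW]: N:wait,E:car1-GO,S:wait,W:car2-GO | queues: N=0 E=1 S=0 W=0
Step 4 [EW]: N:wait,E:car3-GO,S:wait,W:empty | queues: N=0 E=0 S=0 W=0

N: empty
E: empty
S: empty
W: empty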